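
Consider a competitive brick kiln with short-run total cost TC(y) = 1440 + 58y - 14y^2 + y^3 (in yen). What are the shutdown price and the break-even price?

Shutdown price = ¥9; break-even price = ¥154

AVC = 58 - 14y + y^2; minimized at y = 7, giving min AVC = ¥9. That is the shutdown price.
ATC = 1440/y + 58 - 14y + y^2. Setting dATC/dy = −1440/y^2 − 14 + 2y = 0 gives y = 12 (since 2·12^3 − 14·12^2 = 1440).
min ATC = 1440/12 + 58 − 14·12 + 12^2 = ¥154. That is the break-even price.
For ¥9 ≤ P < ¥154 the firm produces at a loss; below ¥9 it shuts down.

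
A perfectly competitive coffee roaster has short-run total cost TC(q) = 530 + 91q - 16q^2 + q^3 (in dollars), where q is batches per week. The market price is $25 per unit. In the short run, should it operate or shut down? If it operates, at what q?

From TC, MC = TC'(q) = 91 - 32q + 3q^2 and AVC = VC/q = 91 - 16q + q^2.
AVC is minimized where dAVC/dq = -16 + 2q = 0, at q = 8; min AVC = 91 - 16·8 + 8^2 = $27.
P = $25 lies below min AVC = $27; no output level covers variable cost.
Shutting down limits the loss to fixed cost, $530.

Shut down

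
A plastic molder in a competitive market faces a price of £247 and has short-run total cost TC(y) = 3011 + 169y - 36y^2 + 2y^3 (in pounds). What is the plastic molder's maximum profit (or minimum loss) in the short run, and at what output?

Profit = -£307 at y = 13

AVC = 169 - 36y + 2y^2; min AVC = £7 at y = 9. Since P = £247 ≥ min AVC, the firm produces.
MC = 169 - 72y + 6y^2. Setting P = MC and taking the root on the rising branch gives y* = 13.
TR = 247·13 = 3211. TC = 3011 + 507 = 3518. Profit = 3211 − 3518 = -£307.
By producing, the firm covers all variable cost plus £2704 of fixed cost; shutting down would lose the full £3011.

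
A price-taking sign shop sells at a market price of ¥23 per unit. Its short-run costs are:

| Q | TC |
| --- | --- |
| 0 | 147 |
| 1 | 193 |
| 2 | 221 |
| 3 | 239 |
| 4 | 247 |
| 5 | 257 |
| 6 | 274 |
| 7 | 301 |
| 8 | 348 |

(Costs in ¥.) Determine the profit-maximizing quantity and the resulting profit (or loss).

Q = 6; profit = -¥136

Profit at each row (π = 23Q − TC): Q=0: -147; Q=1: -170; Q=2: -175; Q=3: -170; Q=4: -155; Q=5: -142; Q=6: -136; Q=7: -140; Q=8: -164.
Profit is maximized at Q = 6. AVC there is 127/6 = ¥21.17 ≤ P, so producing beats shutting down (which would give -¥147).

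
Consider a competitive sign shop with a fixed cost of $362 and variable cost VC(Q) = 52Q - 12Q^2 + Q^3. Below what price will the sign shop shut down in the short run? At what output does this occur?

$16 per unit, at Q = 6

Short-run supply begins at min AVC. From VC = 52Q - 12Q^2 + Q^3, AVC = 52 - 12Q + Q^2.
At the minimum of AVC, MC = AVC. MC = 52 - 24Q + 3Q^2; setting MC = AVC gives 2Q^2 - 12Q = 0, so Q = 6. min AVC = 16.
So the shutdown price is $16.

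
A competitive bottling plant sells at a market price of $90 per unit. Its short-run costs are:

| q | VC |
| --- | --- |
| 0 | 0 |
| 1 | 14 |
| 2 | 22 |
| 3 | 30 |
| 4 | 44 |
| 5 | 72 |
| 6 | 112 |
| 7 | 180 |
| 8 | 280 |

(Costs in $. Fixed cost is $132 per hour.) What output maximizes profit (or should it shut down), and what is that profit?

q = 7; profit = $318

Tabulate TR − TC: q=0: -132; q=1: -56; q=2: 26; q=3: 108; q=4: 184; q=5: 246; q=6: 296; q=7: 318; q=8: 308.
Profit is maximized at q = 7. AVC there is 180/7 = $25.71 ≤ P, so producing beats shutting down (which would give -$132).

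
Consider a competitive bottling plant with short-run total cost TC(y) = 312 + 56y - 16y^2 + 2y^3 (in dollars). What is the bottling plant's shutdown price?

Short-run supply begins at min AVC. From VC = 56y - 16y^2 + 2y^3, AVC = 56 - 16y + 2y^2.
At the minimum of AVC, MC = AVC. MC = 56 - 32y + 6y^2; setting MC = AVC gives 4y^2 - 16y = 0, so y = 4. min AVC = 24.
For P < $24 the firm produces nothing.

$24 per unit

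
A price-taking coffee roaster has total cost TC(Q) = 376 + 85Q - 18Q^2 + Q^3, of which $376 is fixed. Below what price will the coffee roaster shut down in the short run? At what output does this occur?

$4 per unit, at Q = 9

Short-run supply begins at min AVC. From VC = 85Q - 18Q^2 + Q^3, AVC = 85 - 18Q + Q^2.
At the minimum of AVC, MC = AVC. MC = 85 - 36Q + 3Q^2; setting MC = AVC gives 2Q^2 - 18Q = 0, so Q = 9. min AVC = 4.
So the shutdown price is $4.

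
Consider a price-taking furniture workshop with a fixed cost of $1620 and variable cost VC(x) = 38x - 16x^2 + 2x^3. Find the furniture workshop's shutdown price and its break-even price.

Shutdown price = $6; break-even price = $236

AVC = 38 - 16x + 2x^2; minimized at x = 4, giving min AVC = $6. That is the shutdown price.
ATC = 1620/x + 38 - 16x + 2x^2. Setting dATC/dx = −1620/x^2 − 16 + 4x = 0 gives x = 9 (since 4·9^3 − 16·9^2 = 1620).
min ATC = 1620/9 + 38 − 16·9 + 2·9^2 = $236. That is the break-even price.
For $6 ≤ P < $236 the firm produces at a loss; below $6 it shuts down.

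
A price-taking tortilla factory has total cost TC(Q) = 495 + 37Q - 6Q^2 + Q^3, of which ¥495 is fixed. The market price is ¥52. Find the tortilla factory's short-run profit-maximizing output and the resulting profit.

AVC = 37 - 6Q + Q^2; min AVC = ¥28 at Q = 3. Since P = ¥52 ≥ min AVC, the firm produces.
MC = 37 - 12Q + 3Q^2. Setting P = MC and taking the root on the rising branch gives Q* = 5.
TR = 52·5 = 260. TC = 495 + 160 = 655. Profit = 260 − 655 = -¥395.
That loss of ¥395 beats the ¥495 the firm would lose by shutting down; producing recovers ¥100 of fixed cost.

Profit = -¥395 at Q = 5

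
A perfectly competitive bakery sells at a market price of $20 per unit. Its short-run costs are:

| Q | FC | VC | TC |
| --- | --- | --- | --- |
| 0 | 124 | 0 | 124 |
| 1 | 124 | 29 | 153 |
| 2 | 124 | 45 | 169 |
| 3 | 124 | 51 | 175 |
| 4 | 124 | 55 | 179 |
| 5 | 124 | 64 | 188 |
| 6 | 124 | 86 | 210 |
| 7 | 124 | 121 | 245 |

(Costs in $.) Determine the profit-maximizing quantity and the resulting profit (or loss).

Tabulate TR − TC: Q=0: -124; Q=1: -133; Q=2: -129; Q=3: -115; Q=4: -99; Q=5: -88; Q=6: -90; Q=7: -105.
Profit is maximized at Q = 5. AVC there is 64/5 = $12.80 ≤ P, so producing beats shutting down (which would give -$124).

Q = 5; profit = -$88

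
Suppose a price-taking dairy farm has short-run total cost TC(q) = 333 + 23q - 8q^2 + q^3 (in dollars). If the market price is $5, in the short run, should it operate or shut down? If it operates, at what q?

Strip out fixed cost: VC = 23q - 8q^2 + q^3. Then AVC = 23 - 8q + q^2 and MC = 23 - 16q + 3q^2.
AVC hits its minimum where MC = AVC, at q = 4, giving min AVC = 23 - 8·4 + 4^2 = $7.
With P < min AVC ($5 < $7), every unit sold adds to the loss.
Best response: produce nothing and absorb the $333 fixed cost.

Shut down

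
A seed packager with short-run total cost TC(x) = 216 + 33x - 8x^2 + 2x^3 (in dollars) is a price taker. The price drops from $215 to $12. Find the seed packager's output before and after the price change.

AVC = 33 - 8x + 2x^2, minimized at x = 2 where min AVC = $25. MC = 33 - 16x + 6x^2.
At P = $215 ≥ min AVC, set P = MC on the rising branch: x = 7.
At P = $12 < min AVC = $25, price no longer covers variable cost at any output, so the firm shuts down: x = 0.

Output falls from 7 to 0 (the firm shuts down)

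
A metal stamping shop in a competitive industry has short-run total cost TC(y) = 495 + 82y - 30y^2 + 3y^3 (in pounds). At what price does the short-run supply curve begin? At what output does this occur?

£7 per unit, at y = 5

The firm shuts down when price falls below the minimum of average variable cost. AVC = VC/y = 82 - 30y + 3y^2.
At the minimum of AVC, MC = AVC. MC = 82 - 60y + 9y^2; setting MC = AVC gives 6y^2 - 30y = 0, so y = 5. min AVC = 7.
So the shutdown price is £7.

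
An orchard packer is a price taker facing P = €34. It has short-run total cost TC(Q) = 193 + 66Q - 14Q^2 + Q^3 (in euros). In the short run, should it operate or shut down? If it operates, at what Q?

Strip out fixed cost: VC = 66Q - 14Q^2 + Q^3. Then AVC = 66 - 14Q + Q^2 and MC = 66 - 28Q + 3Q^2.
AVC is minimized where dAVC/dQ = -14 + 2Q = 0, at Q = 7; min AVC = 66 - 14·7 + 7^2 = €17.
Because €34 ≥ €17, revenue can cover variable cost; the firm operates.
Set P = MC: 34 = 66 - 28Q + 3Q^2 → 32 - 28Q + 3Q^2 = 0. The roots are Q = 4/3 and Q = 8; the profit-maximizing output is on the rising part of MC, so Q* = 8.
Check: AVC at Q = 8 is €18 ≤ P, so revenue covers variable cost.
Profit = P·Q − TC = 34·8 − 337 = -€65, a loss, but smaller than the €193 fixed cost the firm would lose by shutting down.

Produce at Q = 8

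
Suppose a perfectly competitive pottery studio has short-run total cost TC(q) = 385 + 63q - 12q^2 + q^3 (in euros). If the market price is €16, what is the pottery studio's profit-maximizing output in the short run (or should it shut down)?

Strip out fixed cost: VC = 63q - 12q^2 + q^3. Then AVC = 63 - 12q + q^2 and MC = 63 - 24q + 3q^2.
AVC is minimized where dAVC/dq = -12 + 2q = 0, at q = 6; min AVC = 63 - 12·6 + 6^2 = €27.
With P < min AVC (€16 < €27), every unit sold adds to the loss.
The firm minimizes its loss by shutting down and losing only its fixed cost of €385.

Shut down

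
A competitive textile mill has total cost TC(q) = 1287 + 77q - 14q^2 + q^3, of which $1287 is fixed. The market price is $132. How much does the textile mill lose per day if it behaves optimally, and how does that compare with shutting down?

AVC = 77 - 14q + q^2 has its minimum $28 at q = 7; price $132 clears that bar, so the firm operates.
MC = 77 - 28q + 3q^2. Setting P = MC and taking the root on the rising branch gives q* = 11.
TR = 132·11 = 1452. TC = 1287 + 484 = 1771. Profit = 1452 − 1771 = -$319.
By producing, the firm covers all variable cost plus $968 of fixed cost; shutting down would lose the full $1287.

Profit = -$319 at q = 11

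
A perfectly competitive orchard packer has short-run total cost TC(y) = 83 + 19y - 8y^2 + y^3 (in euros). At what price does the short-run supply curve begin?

€3 per unit

The shutdown price is the minimum of AVC. VC = 19y - 8y^2 + y^3, so AVC = 19 - 8y + y^2.
dAVC/dy = -8 + 2y = 0 gives y = 4. min AVC = 19 - 8·4 + 4^2 = 3.
So the shutdown price is €3.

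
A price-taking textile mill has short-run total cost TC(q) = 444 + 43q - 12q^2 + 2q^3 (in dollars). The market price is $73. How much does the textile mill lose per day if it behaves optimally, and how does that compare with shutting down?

AVC = 43 - 12q + 2q^2; min AVC = $25 at q = 3. Since P = $73 ≥ min AVC, the firm produces.
MC = 43 - 24q + 6q^2. Setting P = MC and taking the root on the rising branch gives q* = 5.
TR = 73·5 = 365. TC = 444 + 165 = 609. Profit = 365 − 609 = -$244.
Shutting down would mean losing the fixed cost of $444, so operating at a loss of $244 is better by $200.

Profit = -$244 at q = 5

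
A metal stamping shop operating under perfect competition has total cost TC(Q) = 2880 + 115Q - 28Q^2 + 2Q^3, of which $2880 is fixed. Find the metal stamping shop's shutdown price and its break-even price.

Shutdown price = min AVC. AVC = 115 - 28Q + 2Q^2, with vertex at Q = 7 and minimum $17.
ATC = 2880/Q + 115 - 28Q + 2Q^2. Setting dATC/dQ = −2880/Q^2 − 28 + 4Q = 0 gives Q = 12 (since 4·12^3 − 28·12^2 = 2880).
min ATC = 2880/12 + 115 − 28·12 + 2·12^2 = $307. That is the break-even price.
Between these two prices the firm operates at a loss; above $307 it earns a profit.

Shutdown price = $17; break-even price = $307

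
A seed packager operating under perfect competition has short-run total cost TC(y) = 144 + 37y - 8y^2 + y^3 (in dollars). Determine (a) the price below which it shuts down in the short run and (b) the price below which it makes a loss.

Shutdown price = $21; break-even price = $49

AVC = 37 - 8y + y^2; minimized at y = 4, giving min AVC = $21. That is the shutdown price.
ATC = 144/y + 37 - 8y + y^2. Setting dATC/dy = −144/y^2 − 8 + 2y = 0 gives y = 6 (since 2·6^3 − 8·6^2 = 144).
min ATC = 144/6 + 37 − 8·6 + 6^2 = $49. That is the break-even price.
For $21 ≤ P < $49 the firm produces at a loss; below $21 it shuts down.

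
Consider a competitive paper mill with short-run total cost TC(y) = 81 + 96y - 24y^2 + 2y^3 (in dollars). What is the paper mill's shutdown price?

$24 per unit

The firm shuts down when price falls below the minimum of average variable cost. AVC = VC/y = 96 - 24y + 2y^2.
dAVC/dy = -24 + 4y = 0 gives y = 6. min AVC = 96 - 24·6 + 2·6^2 = 24.
The firm shuts down for any P below $24.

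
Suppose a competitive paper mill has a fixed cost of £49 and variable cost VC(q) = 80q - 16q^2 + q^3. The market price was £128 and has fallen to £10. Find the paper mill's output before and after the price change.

MC = 80 - 32q + 3q^2; the shutdown threshold is min AVC = £16 (at q = 8).
At P = £128 ≥ min AVC, set P = MC on the rising branch: q = 12.
At P = £10 < min AVC = £16, price no longer covers variable cost at any output, so the firm shuts down: q = 0.

Output falls from 12 to 0 (the firm shuts down)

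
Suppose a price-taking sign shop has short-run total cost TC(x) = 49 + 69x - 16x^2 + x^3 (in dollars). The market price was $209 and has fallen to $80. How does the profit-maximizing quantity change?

AVC = 69 - 16x + x^2, minimized at x = 8 where min AVC = $5. MC = 69 - 32x + 3x^2.
At P = $209 ≥ min AVC, set P = MC on the rising branch: x = 14.
At P = $80 ≥ min AVC, set P = MC: x = 11. The firm stays open but cuts output.

Output falls from 14 to 11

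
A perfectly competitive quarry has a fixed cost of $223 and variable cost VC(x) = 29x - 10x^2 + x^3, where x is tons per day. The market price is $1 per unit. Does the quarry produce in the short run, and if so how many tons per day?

Variable cost is VC = 29x - 10x^2 + x^3, so AVC = VC/x = 29 - 10x + x^2 and MC = dTC/dx = 29 - 20x + 3x^2.
AVC is minimized where dAVC/dx = -10 + 2x = 0, at x = 5; min AVC = 29 - 10·5 + 5^2 = $4.
P = $1 lies below min AVC = $4; no output level covers variable cost.
Shutting down limits the loss to fixed cost, $223.

Shut down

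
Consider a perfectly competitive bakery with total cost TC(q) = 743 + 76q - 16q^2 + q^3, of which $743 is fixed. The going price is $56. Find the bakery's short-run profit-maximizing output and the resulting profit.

Profit = -$343 at q = 10

AVC = 76 - 16q + q^2 has its minimum $12 at q = 8; price $56 clears that bar, so the firm operates.
MC = 76 - 32q + 3q^2. Setting P = MC and taking the root on the rising branch gives q* = 10.
TR = 56·10 = 560. TC = 743 + 160 = 903. Profit = 560 − 903 = -$343.
Shutting down would mean losing the fixed cost of $743, so operating at a loss of $343 is better by $400.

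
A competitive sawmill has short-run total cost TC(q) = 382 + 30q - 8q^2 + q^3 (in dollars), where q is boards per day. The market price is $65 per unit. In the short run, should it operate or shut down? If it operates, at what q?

Strip out fixed cost: VC = 30q - 8q^2 + q^3. Then AVC = 30 - 8q + q^2 and MC = 30 - 16q + 3q^2.
AVC hits its minimum where MC = AVC, at q = 4, giving min AVC = 30 - 8·4 + 4^2 = $14.
Because $65 ≥ $14, revenue can cover variable cost; the firm operates.
Solving P = MC: -35 - 16q + 3q^2 = 0 ⇒ q = -5/3 or 7. On the upward-sloping branch, q* = 7.
Check: AVC at q = 7 is $23 ≤ P, so revenue covers variable cost.
Profit = P·q − TC = 65·7 − 543 = -$88, a loss, but smaller than the $382 fixed cost the firm would lose by shutting down.

Produce at q = 7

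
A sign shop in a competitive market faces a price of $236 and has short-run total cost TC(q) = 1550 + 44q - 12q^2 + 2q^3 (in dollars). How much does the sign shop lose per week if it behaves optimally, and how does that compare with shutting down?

Profit = -$270 at q = 8

AVC = 44 - 12q + 2q^2; min AVC = $26 at q = 3. Since P = $236 ≥ min AVC, the firm produces.
With MC = 44 - 24q + 6q^2, P = MC on the upward-sloping part at q* = 8.
TR = 236·8 = 1888. TC = 1550 + 608 = 2158. Profit = 1888 − 2158 = -$270.
That loss of $270 beats the $1550 the firm would lose by shutting down; producing recovers $1280 of fixed cost.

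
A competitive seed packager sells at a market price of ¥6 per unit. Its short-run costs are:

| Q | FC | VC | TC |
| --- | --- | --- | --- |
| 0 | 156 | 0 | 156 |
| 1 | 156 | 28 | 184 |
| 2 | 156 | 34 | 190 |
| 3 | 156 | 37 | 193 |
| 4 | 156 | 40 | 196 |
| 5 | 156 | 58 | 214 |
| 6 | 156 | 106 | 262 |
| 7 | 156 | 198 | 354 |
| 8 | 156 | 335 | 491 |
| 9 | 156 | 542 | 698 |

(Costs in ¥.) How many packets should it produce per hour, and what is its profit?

Compute π = P·Q − TC at each output: Q=0: -156; Q=1: -178; Q=2: -178; Q=3: -175; Q=4: -172; Q=5: -184; Q=6: -226; Q=7: -312; Q=8: -443; Q=9: -644.
Profit is highest at Q = 0. Equivalently, the lowest AVC in the table is 40/4 ≈ ¥10 at Q = 4, and P = ¥6 falls below it — price never covers variable cost, so the firm shuts down and loses only its fixed cost.

Q = 0 (shut down); profit = -¥156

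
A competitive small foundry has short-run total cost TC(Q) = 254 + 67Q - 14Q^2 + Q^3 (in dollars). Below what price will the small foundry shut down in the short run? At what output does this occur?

$18 per unit, at Q = 7

The shutdown price is the minimum of AVC. VC = 67Q - 14Q^2 + Q^3, so AVC = 67 - 14Q + Q^2.
At the minimum of AVC, MC = AVC. MC = 67 - 28Q + 3Q^2; setting MC = AVC gives 2Q^2 - 14Q = 0, so Q = 7. min AVC = 18.
So the shutdown price is $18.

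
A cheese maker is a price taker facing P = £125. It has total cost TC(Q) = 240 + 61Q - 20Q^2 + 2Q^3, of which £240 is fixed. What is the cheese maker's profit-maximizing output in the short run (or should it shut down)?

Produce at Q = 8

Variable cost is VC = 61Q - 20Q^2 + 2Q^3, so AVC = VC/Q = 61 - 20Q + 2Q^2 and MC = dTC/dQ = 61 - 40Q + 6Q^2.
AVC hits its minimum where MC = AVC, at Q = 5, giving min AVC = 61 - 20·5 + 2·5^2 = £11.
P = £125 exceeds min AVC = £11, so the firm stays open.
Set P = MC: 125 = 61 - 40Q + 6Q^2 → -64 - 40Q + 6Q^2 = 0. The roots are Q = -4/3 and Q = 8; the profit-maximizing output is on the rising part of MC, so Q* = 8.
Check: AVC at Q = 8 is £29 ≤ P, so revenue covers variable cost.
Profit = P·Q − TC = 125·8 − 472 = £528.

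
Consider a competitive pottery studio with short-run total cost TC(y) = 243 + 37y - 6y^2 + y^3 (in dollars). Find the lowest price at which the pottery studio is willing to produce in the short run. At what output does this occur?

$28 per unit, at y = 3

The firm shuts down when price falls below the minimum of average variable cost. AVC = VC/y = 37 - 6y + y^2.
dAVC/dy = -6 + 2y = 0 gives y = 3. min AVC = 37 - 6·3 + 3^2 = 28.
For P < $28 the firm produces nothing.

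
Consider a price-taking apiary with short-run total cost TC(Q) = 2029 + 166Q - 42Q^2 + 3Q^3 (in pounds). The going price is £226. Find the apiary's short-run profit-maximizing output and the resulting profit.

Profit = -£229 at Q = 10

AVC = 166 - 42Q + 3Q^2 has its minimum £19 at Q = 7; price £226 clears that bar, so the firm operates.
With MC = 166 - 84Q + 9Q^2, P = MC on the upward-sloping part at Q* = 10.
TR = 226·10 = 2260. TC = 2029 + 460 = 2489. Profit = 2260 − 2489 = -£229.
Shutting down would mean losing the fixed cost of £2029, so operating at a loss of £229 is better by £1800.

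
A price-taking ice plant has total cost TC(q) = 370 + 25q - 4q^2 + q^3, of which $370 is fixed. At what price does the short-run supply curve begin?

$21 per unit

The firm shuts down when price falls below the minimum of average variable cost. AVC = VC/q = 25 - 4q + q^2.
At the minimum of AVC, MC = AVC. MC = 25 - 8q + 3q^2; setting MC = AVC gives 2q^2 - 4q = 0, so q = 2. min AVC = 21.
The firm shuts down for any P below $21.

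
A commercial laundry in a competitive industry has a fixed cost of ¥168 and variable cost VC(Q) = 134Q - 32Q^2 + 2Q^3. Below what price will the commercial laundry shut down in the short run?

Short-run supply begins at min AVC. From VC = 134Q - 32Q^2 + 2Q^3, AVC = 134 - 32Q + 2Q^2.
At the minimum of AVC, MC = AVC. MC = 134 - 64Q + 6Q^2; setting MC = AVC gives 4Q^2 - 32Q = 0, so Q = 8. min AVC = 6.
For P < ¥6 the firm produces nothing.

¥6 per unit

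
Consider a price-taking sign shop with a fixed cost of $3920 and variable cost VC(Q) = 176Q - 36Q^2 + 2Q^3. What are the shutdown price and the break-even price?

Shutdown price = $14; break-even price = $344

Shutdown price = min AVC. AVC = 176 - 36Q + 2Q^2, with vertex at Q = 9 and minimum $14.
ATC = 3920/Q + 176 - 36Q + 2Q^2. Setting dATC/dQ = −3920/Q^2 − 36 + 4Q = 0 gives Q = 14 (since 4·14^3 − 36·14^2 = 3920).
min ATC = 3920/14 + 176 − 36·14 + 2·14^2 = $344. That is the break-even price.
Between these two prices the firm operates at a loss; above $344 it earns a profit.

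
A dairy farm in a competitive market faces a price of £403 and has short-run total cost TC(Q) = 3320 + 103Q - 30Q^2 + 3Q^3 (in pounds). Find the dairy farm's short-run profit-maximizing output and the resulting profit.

AVC = 103 - 30Q + 3Q^2 has its minimum £28 at Q = 5; price £403 clears that bar, so the firm operates.
With MC = 103 - 60Q + 9Q^2, P = MC on the upward-sloping part at Q* = 10.
TR = 403·10 = 4030. TC = 3320 + 1030 = 4350. Profit = 4030 − 4350 = -£320.
That loss of £320 beats the £3320 the firm would lose by shutting down; producing recovers £3000 of fixed cost.

Profit = -£320 at Q = 10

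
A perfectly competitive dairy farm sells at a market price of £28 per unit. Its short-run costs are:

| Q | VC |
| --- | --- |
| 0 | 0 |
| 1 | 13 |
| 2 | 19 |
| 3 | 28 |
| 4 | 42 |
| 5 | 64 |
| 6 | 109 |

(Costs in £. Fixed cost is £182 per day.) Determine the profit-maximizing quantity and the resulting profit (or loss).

Profit at each row (π = 28Q − TC): Q=0: -182; Q=1: -167; Q=2: -145; Q=3: -126; Q=4: -112; Q=5: -106; Q=6: -123.
Profit is maximized at Q = 5. AVC there is 64/5 = £12.80 ≤ P, so producing beats shutting down (which would give -£182).

Q = 5; profit = -£106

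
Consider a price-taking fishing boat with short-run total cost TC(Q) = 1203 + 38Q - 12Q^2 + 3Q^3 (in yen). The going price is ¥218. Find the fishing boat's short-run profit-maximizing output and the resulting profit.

Profit = -¥339 at Q = 6

AVC = 38 - 12Q + 3Q^2; min AVC = ¥26 at Q = 2. Since P = ¥218 ≥ min AVC, the firm produces.
MC = 38 - 24Q + 9Q^2. Setting P = MC and taking the root on the rising branch gives Q* = 6.
TR = 218·6 = 1308. TC = 1203 + 444 = 1647. Profit = 1308 − 1647 = -¥339.
Shutting down would mean losing the fixed cost of ¥1203, so operating at a loss of ¥339 is better by ¥864.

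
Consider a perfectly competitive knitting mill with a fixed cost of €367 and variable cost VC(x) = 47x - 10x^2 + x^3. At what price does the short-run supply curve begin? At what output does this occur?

Short-run supply begins at min AVC. From VC = 47x - 10x^2 + x^3, AVC = 47 - 10x + x^2.
dAVC/dx = -10 + 2x = 0 gives x = 5. min AVC = 47 - 10·5 + 5^2 = 22.
For P < €22 the firm produces nothing.

€22 per unit, at x = 5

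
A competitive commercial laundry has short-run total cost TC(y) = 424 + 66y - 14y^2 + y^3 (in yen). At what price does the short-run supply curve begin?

The firm shuts down when price falls below the minimum of average variable cost. AVC = VC/y = 66 - 14y + y^2.
At the minimum of AVC, MC = AVC. MC = 66 - 28y + 3y^2; setting MC = AVC gives 2y^2 - 14y = 0, so y = 7. min AVC = 17.
For P < ¥17 the firm produces nothing.

¥17 per unit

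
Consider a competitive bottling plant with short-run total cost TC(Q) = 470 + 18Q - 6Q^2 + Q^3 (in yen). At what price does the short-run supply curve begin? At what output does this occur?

The shutdown price is the minimum of AVC. VC = 18Q - 6Q^2 + Q^3, so AVC = 18 - 6Q + Q^2.
dAVC/dQ = -6 + 2Q = 0 gives Q = 3. min AVC = 18 - 6·3 + 3^2 = 9.
For P < ¥9 the firm produces nothing.

¥9 per unit, at Q = 3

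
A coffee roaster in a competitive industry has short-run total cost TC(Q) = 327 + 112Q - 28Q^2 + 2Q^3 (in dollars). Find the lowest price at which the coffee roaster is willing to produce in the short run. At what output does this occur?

$14 per unit, at Q = 7

The shutdown price is the minimum of AVC. VC = 112Q - 28Q^2 + 2Q^3, so AVC = 112 - 28Q + 2Q^2.
At the minimum of AVC, MC = AVC. MC = 112 - 56Q + 6Q^2; setting MC = AVC gives 4Q^2 - 28Q = 0, so Q = 7. min AVC = 14.
For P < $14 the firm produces nothing.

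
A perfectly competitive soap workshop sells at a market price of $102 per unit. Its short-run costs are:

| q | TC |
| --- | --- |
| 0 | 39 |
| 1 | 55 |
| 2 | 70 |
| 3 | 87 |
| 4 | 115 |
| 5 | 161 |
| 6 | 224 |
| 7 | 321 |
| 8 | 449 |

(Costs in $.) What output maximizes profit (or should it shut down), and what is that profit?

q = 7; profit = $393

Tabulate TR − TC: q=0: -39; q=1: 47; q=2: 134; q=3: 219; q=4: 293; q=5: 349; q=6: 388; q=7: 393; q=8: 367.
Profit is maximized at q = 7. AVC there is 282/7 = $40.29 ≤ P, so producing beats shutting down (which would give -$39).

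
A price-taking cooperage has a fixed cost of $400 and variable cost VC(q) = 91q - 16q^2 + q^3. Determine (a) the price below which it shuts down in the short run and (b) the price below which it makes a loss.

AVC = 91 - 16q + q^2; minimized at q = 8, giving min AVC = $27. That is the shutdown price.
ATC = 400/q + 91 - 16q + q^2. Setting dATC/dq = −400/q^2 − 16 + 2q = 0 gives q = 10 (since 2·10^3 − 16·10^2 = 400).
min ATC = 400/10 + 91 − 16·10 + 10^2 = $71. That is the break-even price.
For $27 ≤ P < $71 the firm produces at a loss; below $27 it shuts down.

Shutdown price = $27; break-even price = $71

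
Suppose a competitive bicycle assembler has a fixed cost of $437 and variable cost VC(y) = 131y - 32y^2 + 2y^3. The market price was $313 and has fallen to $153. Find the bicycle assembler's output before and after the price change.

Output falls from 13 to 11

AVC = 131 - 32y + 2y^2, minimized at y = 8 where min AVC = $3. MC = 131 - 64y + 6y^2.
With P = $313 above the shutdown price, P = MC gives y = 13.
At P = $153 ≥ min AVC, set P = MC: y = 11. The firm stays open but cuts output.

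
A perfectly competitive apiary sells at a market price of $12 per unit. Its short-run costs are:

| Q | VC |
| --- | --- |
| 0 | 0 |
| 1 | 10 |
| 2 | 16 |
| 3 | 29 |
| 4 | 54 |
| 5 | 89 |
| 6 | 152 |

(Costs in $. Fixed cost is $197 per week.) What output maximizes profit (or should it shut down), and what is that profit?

Q = 2; profit = -$189

Tabulate TR − TC: Q=0: -197; Q=1: -195; Q=2: -189; Q=3: -190; Q=4: -203; Q=5: -226; Q=6: -277.
Profit is maximized at Q = 2. AVC there is 16/2 = $8 ≤ P, so producing beats shutting down (which would give -$197).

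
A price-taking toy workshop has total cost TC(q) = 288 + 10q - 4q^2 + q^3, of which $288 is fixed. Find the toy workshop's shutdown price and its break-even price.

Shutdown price = min AVC. AVC = 10 - 4q + q^2, with vertex at q = 2 and minimum $6.
ATC = 288/q + 10 - 4q + q^2. Setting dATC/dq = −288/q^2 − 4 + 2q = 0 gives q = 6 (since 2·6^3 − 4·6^2 = 288).
min ATC = 288/6 + 10 − 4·6 + 6^2 = $70. That is the break-even price.
Between these two prices the firm operates at a loss; above $70 it earns a profit.

Shutdown price = $6; break-even price = $70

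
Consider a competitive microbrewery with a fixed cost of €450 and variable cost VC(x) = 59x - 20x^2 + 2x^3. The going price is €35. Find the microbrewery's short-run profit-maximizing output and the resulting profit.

Profit = -€306 at x = 6

AVC = 59 - 20x + 2x^2 has its minimum €9 at x = 5; price €35 clears that bar, so the firm operates.
MC = 59 - 40x + 6x^2. Setting P = MC and taking the root on the rising branch gives x* = 6.
TR = 35·6 = 210. TC = 450 + 66 = 516. Profit = 210 − 516 = -€306.
By producing, the firm covers all variable cost plus €144 of fixed cost; shutting down would lose the full €450.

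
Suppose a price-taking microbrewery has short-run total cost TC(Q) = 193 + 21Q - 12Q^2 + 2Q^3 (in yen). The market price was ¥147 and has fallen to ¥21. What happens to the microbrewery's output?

Output falls from 7 to 4

AVC = 21 - 12Q + 2Q^2, minimized at Q = 3 where min AVC = ¥3. MC = 21 - 24Q + 6Q^2.
With P = ¥147 above the shutdown price, P = MC gives Q = 7.
At P = ¥21 ≥ min AVC, set P = MC: Q = 4. The firm stays open but cuts output.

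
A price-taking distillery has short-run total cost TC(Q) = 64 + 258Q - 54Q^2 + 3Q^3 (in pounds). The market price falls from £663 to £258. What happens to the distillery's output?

Output falls from 15 to 12

MC = 258 - 108Q + 9Q^2; the shutdown threshold is min AVC = £15 (at Q = 9).
At P = £663 ≥ min AVC, set P = MC on the rising branch: Q = 15.
At P = £258 ≥ min AVC, set P = MC: Q = 12. The firm stays open but cuts output.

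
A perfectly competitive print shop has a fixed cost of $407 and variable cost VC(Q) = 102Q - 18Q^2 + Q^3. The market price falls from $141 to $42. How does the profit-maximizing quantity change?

Output falls from 13 to 10

MC = 102 - 36Q + 3Q^2; the shutdown threshold is min AVC = $21 (at Q = 9).
At P = $141 ≥ min AVC, set P = MC on the rising branch: Q = 13.
At P = $42 ≥ min AVC, set P = MC: Q = 10. The firm stays open but cuts output.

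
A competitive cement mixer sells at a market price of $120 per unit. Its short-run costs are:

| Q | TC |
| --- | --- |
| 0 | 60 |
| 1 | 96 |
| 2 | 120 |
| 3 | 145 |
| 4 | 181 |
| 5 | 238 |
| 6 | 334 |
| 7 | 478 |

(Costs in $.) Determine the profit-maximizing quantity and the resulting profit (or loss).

Q = 6; profit = $386

Profit at each row (π = 120Q − TC): Q=0: -60; Q=1: 24; Q=2: 120; Q=3: 215; Q=4: 299; Q=5: 362; Q=6: 386; Q=7: 362.
Profit is maximized at Q = 6. AVC there is 274/6 = $45.67 ≤ P, so producing beats shutting down (which would give -$60).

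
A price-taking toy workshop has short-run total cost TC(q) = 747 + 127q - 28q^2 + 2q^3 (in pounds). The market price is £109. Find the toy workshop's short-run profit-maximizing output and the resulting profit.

Profit = -£99 at q = 9

AVC = 127 - 28q + 2q^2 has its minimum £29 at q = 7; price £109 clears that bar, so the firm operates.
MC = 127 - 56q + 6q^2. Setting P = MC and taking the root on the rising branch gives q* = 9.
TR = 109·9 = 981. TC = 747 + 333 = 1080. Profit = 981 − 1080 = -£99.
That loss of £99 beats the £747 the firm would lose by shutting down; producing recovers £648 of fixed cost.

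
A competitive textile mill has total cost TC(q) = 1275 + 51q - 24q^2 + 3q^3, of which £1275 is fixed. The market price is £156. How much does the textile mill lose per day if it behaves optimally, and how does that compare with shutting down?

AVC = 51 - 24q + 3q^2 has its minimum £3 at q = 4; price £156 clears that bar, so the firm operates.
MC = 51 - 48q + 9q^2. Setting P = MC and taking the root on the rising branch gives q* = 7.
TR = 156·7 = 1092. TC = 1275 + 210 = 1485. Profit = 1092 − 1485 = -£393.
Shutting down would mean losing the fixed cost of £1275, so operating at a loss of £393 is better by £882.

Profit = -£393 at q = 7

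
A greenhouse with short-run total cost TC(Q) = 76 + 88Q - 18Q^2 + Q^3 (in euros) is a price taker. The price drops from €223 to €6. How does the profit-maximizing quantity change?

Output falls from 15 to 0 (the firm shuts down)

MC = 88 - 36Q + 3Q^2; the shutdown threshold is min AVC = €7 (at Q = 9).
At P = €223 ≥ min AVC, set P = MC on the rising branch: Q = 15.
At P = €6 < min AVC = €7, price no longer covers variable cost at any output, so the firm shuts down: Q = 0.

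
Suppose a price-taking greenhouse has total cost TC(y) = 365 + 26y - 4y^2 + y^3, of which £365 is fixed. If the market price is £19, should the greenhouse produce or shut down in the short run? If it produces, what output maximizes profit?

Shut down

Variable cost is VC = 26y - 4y^2 + y^3, so AVC = VC/y = 26 - 4y + y^2 and MC = dTC/dy = 26 - 8y + 3y^2.
The AVC parabola has its vertex at y = 4/2 = 2, where AVC = 26 - 4·2 + 2^2 = £22.
P = £19 lies below min AVC = £22; no output level covers variable cost.
The firm minimizes its loss by shutting down and losing only its fixed cost of £365.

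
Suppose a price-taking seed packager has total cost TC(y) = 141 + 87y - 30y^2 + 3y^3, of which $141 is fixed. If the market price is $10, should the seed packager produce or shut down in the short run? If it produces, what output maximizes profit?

Shut down

Strip out fixed cost: VC = 87y - 30y^2 + 3y^3. Then AVC = 87 - 30y + 3y^2 and MC = 87 - 60y + 9y^2.
AVC hits its minimum where MC = AVC, at y = 5, giving min AVC = 87 - 30·5 + 3·5^2 = $12.
P = $10 lies below min AVC = $12; no output level covers variable cost.
The firm minimizes its loss by shutting down and losing only its fixed cost of $141.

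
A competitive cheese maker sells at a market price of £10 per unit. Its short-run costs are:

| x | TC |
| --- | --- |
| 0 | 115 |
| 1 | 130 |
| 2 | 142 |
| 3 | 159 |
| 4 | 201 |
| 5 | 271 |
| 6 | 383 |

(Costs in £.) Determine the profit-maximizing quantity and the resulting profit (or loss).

x = 0 (shut down); profit = -£115

Profit at each row (π = 10x − TC): x=0: -115; x=1: -120; x=2: -122; x=3: -129; x=4: -161; x=5: -221; x=6: -323.
Profit is highest at x = 0. Equivalently, the lowest AVC in the table is 27/2 ≈ £13.50 at x = 2, and P = £10 falls below it — price never covers variable cost, so the firm shuts down and loses only its fixed cost.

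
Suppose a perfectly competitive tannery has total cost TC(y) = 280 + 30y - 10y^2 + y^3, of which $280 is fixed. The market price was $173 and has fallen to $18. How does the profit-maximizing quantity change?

MC = 30 - 20y + 3y^2; the shutdown threshold is min AVC = $5 (at y = 5).
At P = $173 ≥ min AVC, set P = MC on the rising branch: y = 11.
At P = $18 ≥ min AVC, set P = MC: y = 6. The firm stays open but cuts output.

Output falls from 11 to 6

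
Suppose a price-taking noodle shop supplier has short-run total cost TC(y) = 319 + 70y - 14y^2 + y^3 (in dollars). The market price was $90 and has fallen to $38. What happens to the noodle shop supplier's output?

MC = 70 - 28y + 3y^2; the shutdown threshold is min AVC = $21 (at y = 7).
At P = $90 ≥ min AVC, set P = MC on the rising branch: y = 10.
At P = $38 ≥ min AVC, set P = MC: y = 8. The firm stays open but cuts output.

Output falls from 10 to 8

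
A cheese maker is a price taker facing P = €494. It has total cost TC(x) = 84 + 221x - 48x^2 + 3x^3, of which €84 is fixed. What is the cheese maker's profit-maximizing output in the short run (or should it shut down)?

Produce at x = 13

Strip out fixed cost: VC = 221x - 48x^2 + 3x^3. Then AVC = 221 - 48x + 3x^2 and MC = 221 - 96x + 9x^2.
AVC is minimized where dAVC/dx = -48 + 6x = 0, at x = 8; min AVC = 221 - 48·8 + 3·8^2 = €29.
Since P = €494 ≥ min AVC = €29, price covers variable cost and the firm should produce.
Solving P = MC: -273 - 96x + 9x^2 = 0 ⇒ x = -7/3 or 13. On the upward-sloping branch, x* = 13.
Check: AVC at x = 13 is €104 ≤ P, so revenue covers variable cost.
Profit = P·x − TC = 494·13 − 1436 = €4986.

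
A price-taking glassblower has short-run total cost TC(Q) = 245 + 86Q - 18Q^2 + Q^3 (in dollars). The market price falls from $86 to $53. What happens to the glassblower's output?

Output falls from 12 to 11

MC = 86 - 36Q + 3Q^2; the shutdown threshold is min AVC = $5 (at Q = 9).
At P = $86 ≥ min AVC, set P = MC on the rising branch: Q = 12.
At P = $53 ≥ min AVC, set P = MC: Q = 11. The firm stays open but cuts output.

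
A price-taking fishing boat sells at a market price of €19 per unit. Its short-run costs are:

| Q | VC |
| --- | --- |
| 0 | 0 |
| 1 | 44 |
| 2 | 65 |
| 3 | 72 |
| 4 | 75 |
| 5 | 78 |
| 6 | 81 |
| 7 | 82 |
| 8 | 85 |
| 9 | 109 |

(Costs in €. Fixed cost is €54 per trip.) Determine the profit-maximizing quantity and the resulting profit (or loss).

Tabulate TR − TC: Q=0: -54; Q=1: -79; Q=2: -81; Q=3: -69; Q=4: -53; Q=5: -37; Q=6: -21; Q=7: -3; Q=8: 13; Q=9: 8.
Profit is maximized at Q = 8. AVC there is 85/8 = €10.62 ≤ P, so producing beats shutting down (which would give -€54).

Q = 8; profit = €13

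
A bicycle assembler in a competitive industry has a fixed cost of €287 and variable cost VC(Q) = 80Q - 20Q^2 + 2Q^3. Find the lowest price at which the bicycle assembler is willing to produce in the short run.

The shutdown price is the minimum of AVC. VC = 80Q - 20Q^2 + 2Q^3, so AVC = 80 - 20Q + 2Q^2.
dAVC/dQ = -20 + 4Q = 0 gives Q = 5. min AVC = 80 - 20·5 + 2·5^2 = 30.
The firm shuts down for any P below €30.

€30 per unit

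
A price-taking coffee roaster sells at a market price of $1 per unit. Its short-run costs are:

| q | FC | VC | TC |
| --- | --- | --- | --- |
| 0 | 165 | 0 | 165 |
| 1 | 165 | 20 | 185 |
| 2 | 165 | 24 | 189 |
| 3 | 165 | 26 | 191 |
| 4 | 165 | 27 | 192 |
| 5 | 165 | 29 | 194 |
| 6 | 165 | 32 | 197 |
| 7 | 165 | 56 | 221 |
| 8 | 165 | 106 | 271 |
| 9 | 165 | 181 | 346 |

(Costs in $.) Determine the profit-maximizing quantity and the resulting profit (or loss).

q = 0 (shut down); profit = -$165

Profit at each row (π = 1q − TC): q=0: -165; q=1: -184; q=2: -187; q=3: -188; q=4: -188; q=5: -189; q=6: -191; q=7: -214; q=8: -263; q=9: -337.
Profit is highest at q = 0. Equivalently, the lowest AVC in the table is 32/6 ≈ $5.33 at q = 6, and P = $1 falls below it — price never covers variable cost, so the firm shuts down and loses only its fixed cost.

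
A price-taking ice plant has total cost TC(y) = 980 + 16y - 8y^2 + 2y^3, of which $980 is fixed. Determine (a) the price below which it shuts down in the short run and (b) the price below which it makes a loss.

Shutdown price = min AVC. AVC = 16 - 8y + 2y^2, with vertex at y = 2 and minimum $8.
ATC = 980/y + 16 - 8y + 2y^2. Setting dATC/dy = −980/y^2 − 8 + 4y = 0 gives y = 7 (since 4·7^3 − 8·7^2 = 980).
min ATC = 980/7 + 16 − 8·7 + 2·7^2 = $198. That is the break-even price.
Between these two prices the firm operates at a loss; above $198 it earns a profit.

Shutdown price = $8; break-even price = $198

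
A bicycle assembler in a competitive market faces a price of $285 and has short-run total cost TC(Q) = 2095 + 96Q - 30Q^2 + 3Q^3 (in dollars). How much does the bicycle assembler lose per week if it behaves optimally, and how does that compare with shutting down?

AVC = 96 - 30Q + 3Q^2 has its minimum $21 at Q = 5; price $285 clears that bar, so the firm operates.
With MC = 96 - 60Q + 9Q^2, P = MC on the upward-sloping part at Q* = 9.
TR = 285·9 = 2565. TC = 2095 + 621 = 2716. Profit = 2565 − 2716 = -$151.
That loss of $151 beats the $2095 the firm would lose by shutting down; producing recovers $1944 of fixed cost.

Profit = -$151 at Q = 9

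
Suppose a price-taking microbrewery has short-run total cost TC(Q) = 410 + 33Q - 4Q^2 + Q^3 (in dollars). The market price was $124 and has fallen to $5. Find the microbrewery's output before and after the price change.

Output falls from 7 to 0 (the firm shuts down)

AVC = 33 - 4Q + Q^2, minimized at Q = 2 where min AVC = $29. MC = 33 - 8Q + 3Q^2.
At P = $124 ≥ min AVC, set P = MC on the rising branch: Q = 7.
At P = $5 < min AVC = $29, price no longer covers variable cost at any output, so the firm shuts down: Q = 0.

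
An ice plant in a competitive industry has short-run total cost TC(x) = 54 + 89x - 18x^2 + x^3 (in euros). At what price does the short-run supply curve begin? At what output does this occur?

€8 per unit, at x = 9

The firm shuts down when price falls below the minimum of average variable cost. AVC = VC/x = 89 - 18x + x^2.
At the minimum of AVC, MC = AVC. MC = 89 - 36x + 3x^2; setting MC = AVC gives 2x^2 - 18x = 0, so x = 9. min AVC = 8.
The firm shuts down for any P below €8.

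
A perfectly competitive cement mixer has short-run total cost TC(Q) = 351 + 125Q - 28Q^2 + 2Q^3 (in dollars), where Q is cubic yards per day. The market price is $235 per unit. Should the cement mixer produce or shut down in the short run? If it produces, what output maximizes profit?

Produce at Q = 11

Variable cost is VC = 125Q - 28Q^2 + 2Q^3, so AVC = VC/Q = 125 - 28Q + 2Q^2 and MC = dTC/dQ = 125 - 56Q + 6Q^2.
AVC is minimized where dAVC/dQ = -28 + 4Q = 0, at Q = 7; min AVC = 125 - 28·7 + 2·7^2 = $27.
P = $235 exceeds min AVC = $27, so the firm stays open.
Set P = MC: 235 = 125 - 56Q + 6Q^2 → -110 - 56Q + 6Q^2 = 0. The roots are Q = -5/3 and Q = 11; the profit-maximizing output is on the rising part of MC, so Q* = 11.
Check: AVC at Q = 11 is $59 ≤ P, so revenue covers variable cost.
Profit = P·Q − TC = 235·11 − 1000 = $1585.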